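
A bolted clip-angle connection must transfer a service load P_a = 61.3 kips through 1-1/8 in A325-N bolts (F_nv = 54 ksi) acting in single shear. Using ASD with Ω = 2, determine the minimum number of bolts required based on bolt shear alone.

A_b = π·1.125²/4 = 0.994 in².
Per-bolt allowable strength R_n/Ω = 54 × 0.994 × 1 / 2 = 26.84 kips.
n ≥ 61.3 / 26.84 = 2.284 → use 3 bolts.

3 bolts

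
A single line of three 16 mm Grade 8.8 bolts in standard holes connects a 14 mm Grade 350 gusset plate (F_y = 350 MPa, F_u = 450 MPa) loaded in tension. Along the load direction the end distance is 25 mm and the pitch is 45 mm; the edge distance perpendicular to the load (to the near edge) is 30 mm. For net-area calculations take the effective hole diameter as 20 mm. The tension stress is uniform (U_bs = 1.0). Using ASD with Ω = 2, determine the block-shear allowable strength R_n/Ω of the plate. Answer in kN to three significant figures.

Shear plane L_v = 25 + 2·45 = 115 mm; A_gv = 115 × 14 = 1610 mm².
A_nv = (115 − 2.5·20) × 14 = 910 mm².
A_nt = (30 − 0.5·20) × 14 = 280 mm².
0.6 F_u A_nv = 245.7 kN; 0.6 F_y A_gv = 338.1 kN → shear rupture governs the shear term.
R_n = 245.7 + 1.0 × 450 × 280 / 1000 = 371.7 kN.
Allowable strength R_n/Ω = 371.7 / 2 = 186 kN.

186 kN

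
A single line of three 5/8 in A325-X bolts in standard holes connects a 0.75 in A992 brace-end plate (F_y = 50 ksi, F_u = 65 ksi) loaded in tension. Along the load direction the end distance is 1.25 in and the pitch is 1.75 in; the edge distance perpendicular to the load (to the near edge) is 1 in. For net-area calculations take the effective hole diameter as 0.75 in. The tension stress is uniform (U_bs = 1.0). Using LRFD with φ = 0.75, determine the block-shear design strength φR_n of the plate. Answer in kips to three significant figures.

Shear plane L_v = 1.25 + 2·1.75 = 4.75 in; A_gv = 4.75 × 0.75 = 3.562 in².
A_nv = (4.75 − 2.5·0.75) × 0.75 = 2.156 in².
A_nt = (1 − 0.5·0.75) × 0.75 = 0.4688 in².
0.6 F_u A_nv = 84.09 kips; 0.6 F_y A_gv = 106.9 kips → shear rupture governs the shear term.
R_n = 84.09 + 1.0 × 65 × 0.4688 = 114.6 kips.
Design strength φR_n = 0.75 × 114.6 = 85.9 kips.

85.9 kips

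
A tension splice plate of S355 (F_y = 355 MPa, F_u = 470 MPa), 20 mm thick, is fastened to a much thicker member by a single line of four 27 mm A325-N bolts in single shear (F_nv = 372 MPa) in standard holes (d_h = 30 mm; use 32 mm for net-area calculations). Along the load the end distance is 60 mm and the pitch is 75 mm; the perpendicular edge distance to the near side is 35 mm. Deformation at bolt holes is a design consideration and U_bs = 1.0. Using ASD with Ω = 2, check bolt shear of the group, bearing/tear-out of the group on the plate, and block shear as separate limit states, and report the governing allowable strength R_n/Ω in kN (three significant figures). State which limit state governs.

426 kN (bolt shear governs)

Bolt shear: A_b = π·27²/4 = 572.6 mm²; R_n = 372 × 572.6 × 4 × 1 / 1000 = 852 kN → 852 / 2 = 426 kN.
Bearing: edge l_c = 45, r_n = 507.6 kN; interior l_c = 45, r_n = 507.6 kN; R_n = 507.6 + 3·507.6 = 2030 kN → 1020 kN.
Block shear: A_gv = 5700, A_nv = 3460, A_nt = 380 mm²; R_n = min(0.6F_uA_nv, 0.6F_yA_gv) + U_bs·F_u·A_nt = 1154 kN → 577 kN.
Bolt shear governs: 426 kN.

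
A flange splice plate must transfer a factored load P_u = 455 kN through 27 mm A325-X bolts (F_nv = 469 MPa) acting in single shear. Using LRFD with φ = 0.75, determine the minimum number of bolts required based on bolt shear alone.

3 bolts

A_b = π·27²/4 = 572.6 mm².
Per-bolt design strength φR_n = 0.75 × 469 × 572.6 × 1 / 1000 = 201.4 kN.
n ≥ 455 / 201.4 = 2.259 → use 3 bolts.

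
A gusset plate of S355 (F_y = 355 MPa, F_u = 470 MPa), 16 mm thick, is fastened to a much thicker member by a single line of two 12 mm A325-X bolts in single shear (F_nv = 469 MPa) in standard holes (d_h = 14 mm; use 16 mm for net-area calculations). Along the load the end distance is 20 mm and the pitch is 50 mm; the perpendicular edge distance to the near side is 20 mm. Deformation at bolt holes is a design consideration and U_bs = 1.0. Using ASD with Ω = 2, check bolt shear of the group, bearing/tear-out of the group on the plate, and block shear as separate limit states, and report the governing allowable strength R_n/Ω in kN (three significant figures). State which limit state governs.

53 kN (bolt shear governs)

Bolt shear: A_b = π·12²/4 = 113.1 mm²; R_n = 469 × 113.1 × 2 × 1 / 1000 = 106.1 kN → 106.1 / 2 = 53 kN.
Bearing: edge l_c = 13, r_n = 117.3 kN; interior l_c = 36, r_n = 216.6 kN; R_n = 117.3 + 1·216.6 = 333.9 kN → 167 kN.
Block shear: A_gv = 1120, A_nv = 736, A_nt = 192 mm²; R_n = min(0.6F_uA_nv, 0.6F_yA_gv) + U_bs·F_u·A_nt = 297.8 kN → 149 kN.
Bolt shear governs: 53 kN.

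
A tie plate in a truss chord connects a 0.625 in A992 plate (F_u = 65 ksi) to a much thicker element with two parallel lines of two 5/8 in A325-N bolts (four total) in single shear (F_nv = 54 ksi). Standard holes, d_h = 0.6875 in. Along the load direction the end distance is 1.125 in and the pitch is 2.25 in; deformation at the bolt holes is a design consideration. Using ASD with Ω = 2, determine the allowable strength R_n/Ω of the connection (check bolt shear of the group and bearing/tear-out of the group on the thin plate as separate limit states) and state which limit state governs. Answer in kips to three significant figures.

33.1 kips (bolt shear governs)

Bolt shear: A_b = π·0.625²/4 = 0.3068 in²; R_n = 54 × 0.3068 × 4 × 1 = 66.27 kips → 66.27 / 2 = 33.1 kips.
Bearing (1.2 l_c t F_u ≤ 2.4 d t F_u): upper limit = 2.4·0.625·0.625·65 = 60.94 kips.
  Edge l_c = 1.125 − 0.6875/2 = 0.7812 → r_n = 38.09 kips; interior l_c = 2.25 − 0.6875 = 1.562 → r_n = 60.94 kips.
  R_n,bearing = 2·38.09 + 2·60.94 = 198 kips → 198 / 2 = 99 kips.
Bolt shear governs: 33.1 kips.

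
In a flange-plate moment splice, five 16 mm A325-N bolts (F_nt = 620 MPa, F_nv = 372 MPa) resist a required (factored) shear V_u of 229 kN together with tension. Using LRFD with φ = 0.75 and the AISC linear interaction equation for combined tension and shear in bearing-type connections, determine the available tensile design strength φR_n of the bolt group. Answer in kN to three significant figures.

226 kN

A_b = π·16²/4 = 201.1 mm²; f_rv = 229 × 1000 / (5 × 201.1) = 227.8 MPa.
F'_nt = 1.3 F_nt − (F_nt / φF_nv) f_rv = 1.3·620 − (620/(0.75·372))·227.8 = 299.8 MPa, capped at F_nt → F'_nt = 299.8 MPa.
R_n = F'_nt · A_b · n = 299.8 × 201.1 × 5 / 1000 = 301.4 kN.
Design strength φR_n = 0.75 × 301.4 = 226 kN.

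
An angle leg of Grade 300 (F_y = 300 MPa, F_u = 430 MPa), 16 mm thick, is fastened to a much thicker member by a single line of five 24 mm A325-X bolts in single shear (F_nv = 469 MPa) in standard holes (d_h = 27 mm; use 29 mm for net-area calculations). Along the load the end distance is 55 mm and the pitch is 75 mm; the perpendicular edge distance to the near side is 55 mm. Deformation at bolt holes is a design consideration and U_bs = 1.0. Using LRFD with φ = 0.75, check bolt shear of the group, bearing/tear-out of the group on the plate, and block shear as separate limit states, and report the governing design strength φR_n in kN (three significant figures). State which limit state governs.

Bolt shear: A_b = π·24²/4 = 452.4 mm²; R_n = 469 × 452.4 × 5 × 1 / 1000 = 1061 kN → 0.75 × 1061 = 796 kN.
Bearing: edge l_c = 41.5, r_n = 342.6 kN; interior l_c = 48, r_n = 396.3 kN; R_n = 342.6 + 4·396.3 = 1928 kN → 1450 kN.
Block shear: A_gv = 5680, A_nv = 3592, A_nt = 648 mm²; R_n = min(0.6F_uA_nv, 0.6F_yA_gv) + U_bs·F_u·A_nt = 1205 kN → 904 kN.
Bolt shear governs: 796 kN.

796 kN (bolt shear governs)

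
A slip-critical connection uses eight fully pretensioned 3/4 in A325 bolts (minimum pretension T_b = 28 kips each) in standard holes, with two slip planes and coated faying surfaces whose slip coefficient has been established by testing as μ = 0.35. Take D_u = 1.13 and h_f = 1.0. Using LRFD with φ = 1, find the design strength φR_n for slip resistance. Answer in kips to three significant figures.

R_n = μ · D_u · h_f · T_b · n_s · n_b = 0.35 × 1.13 × 1.0 × 28 × 2 × 8 = 177.2 kips.
Design strength φR_n = 1 × 177.2 = 177 kips.

177 kips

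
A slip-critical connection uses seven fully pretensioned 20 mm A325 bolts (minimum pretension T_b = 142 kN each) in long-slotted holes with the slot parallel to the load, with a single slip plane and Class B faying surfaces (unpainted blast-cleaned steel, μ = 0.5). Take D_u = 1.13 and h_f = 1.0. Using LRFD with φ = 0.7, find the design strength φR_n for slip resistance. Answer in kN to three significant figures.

R_n = μ · D_u · h_f · T_b · n_s · n_b = 0.5 × 1.13 × 1.0 × 142 × 1 × 7 = 561.6 kN.
Design strength φR_n = 0.7 × 561.6 = 393 kN.

393 kN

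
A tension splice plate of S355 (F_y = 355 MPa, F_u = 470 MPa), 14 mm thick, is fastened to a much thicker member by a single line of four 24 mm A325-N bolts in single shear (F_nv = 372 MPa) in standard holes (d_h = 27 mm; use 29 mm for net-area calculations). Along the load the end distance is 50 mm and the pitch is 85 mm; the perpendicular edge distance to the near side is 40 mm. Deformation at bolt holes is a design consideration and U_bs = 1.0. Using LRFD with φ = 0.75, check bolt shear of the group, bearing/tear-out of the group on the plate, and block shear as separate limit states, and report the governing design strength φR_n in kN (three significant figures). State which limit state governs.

505 kN (bolt shear governs)

Bolt shear: A_b = π·24²/4 = 452.4 mm²; R_n = 372 × 452.4 × 4 × 1 / 1000 = 673.2 kN → 0.75 × 673.2 = 505 kN.
Bearing: edge l_c = 36.5, r_n = 288.2 kN; interior l_c = 58, r_n = 379 kN; R_n = 288.2 + 3·379 = 1425 kN → 1070 kN.
Block shear: A_gv = 4270, A_nv = 2849, A_nt = 357 mm²; R_n = min(0.6F_uA_nv, 0.6F_yA_gv) + U_bs·F_u·A_nt = 971.2 kN → 728 kN.
Bolt shear governs: 505 kN.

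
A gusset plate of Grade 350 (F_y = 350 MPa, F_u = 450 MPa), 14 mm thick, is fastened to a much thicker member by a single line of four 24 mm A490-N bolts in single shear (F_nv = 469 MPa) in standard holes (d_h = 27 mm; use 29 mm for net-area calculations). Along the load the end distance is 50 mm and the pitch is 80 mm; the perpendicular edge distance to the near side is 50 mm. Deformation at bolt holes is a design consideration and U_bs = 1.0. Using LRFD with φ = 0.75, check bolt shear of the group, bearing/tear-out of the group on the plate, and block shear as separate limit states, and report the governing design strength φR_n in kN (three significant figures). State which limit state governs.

Bolt shear: A_b = π·24²/4 = 452.4 mm²; R_n = 469 × 452.4 × 4 × 1 / 1000 = 848.7 kN → 0.75 × 848.7 = 637 kN.
Bearing: edge l_c = 36.5, r_n = 275.9 kN; interior l_c = 53, r_n = 362.9 kN; R_n = 275.9 + 3·362.9 = 1365 kN → 1020 kN.
Block shear: A_gv = 4060, A_nv = 2639, A_nt = 497 mm²; R_n = min(0.6F_uA_nv, 0.6F_yA_gv) + U_bs·F_u·A_nt = 936.2 kN → 702 kN.
Bolt shear governs: 637 kN.

637 kN (bolt shear governs)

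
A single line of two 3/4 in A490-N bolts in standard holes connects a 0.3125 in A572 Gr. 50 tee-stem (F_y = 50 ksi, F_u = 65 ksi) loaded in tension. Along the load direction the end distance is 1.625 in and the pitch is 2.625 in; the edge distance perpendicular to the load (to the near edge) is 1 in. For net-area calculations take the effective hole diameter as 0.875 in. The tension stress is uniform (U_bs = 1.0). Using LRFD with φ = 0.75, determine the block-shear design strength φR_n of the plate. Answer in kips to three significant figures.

35.4 kips

Shear plane L_v = 1.625 + 1·2.625 = 4.25 in; A_gv = 4.25 × 0.3125 = 1.328 in².
A_nv = (4.25 − 1.5·0.875) × 0.3125 = 0.918 in².
A_nt = (1 − 0.5·0.875) × 0.3125 = 0.1758 in².
0.6 F_u A_nv = 35.8 kips; 0.6 F_y A_gv = 39.84 kips → shear rupture governs the shear term.
R_n = 35.8 + 1.0 × 65 × 0.1758 = 47.23 kips.
Design strength φR_n = 0.75 × 47.23 = 35.4 kips.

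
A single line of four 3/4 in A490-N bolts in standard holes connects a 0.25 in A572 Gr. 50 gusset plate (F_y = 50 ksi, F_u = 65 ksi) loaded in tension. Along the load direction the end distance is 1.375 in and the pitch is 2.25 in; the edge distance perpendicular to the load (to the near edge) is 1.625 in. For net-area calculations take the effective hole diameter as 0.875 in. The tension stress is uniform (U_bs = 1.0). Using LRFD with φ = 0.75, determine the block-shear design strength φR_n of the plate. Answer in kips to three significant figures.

Shear plane L_v = 1.375 + 3·2.25 = 8.125 in; A_gv = 8.125 × 0.25 = 2.031 in².
A_nv = (8.125 − 3.5·0.875) × 0.25 = 1.266 in².
A_nt = (1.625 − 0.5·0.875) × 0.25 = 0.2969 in².
0.6 F_u A_nv = 49.36 kips; 0.6 F_y A_gv = 60.94 kips → shear rupture governs the shear term.
R_n = 49.36 + 1.0 × 65 × 0.2969 = 68.66 kips.
Design strength φR_n = 0.75 × 68.66 = 51.5 kips.

51.5 kips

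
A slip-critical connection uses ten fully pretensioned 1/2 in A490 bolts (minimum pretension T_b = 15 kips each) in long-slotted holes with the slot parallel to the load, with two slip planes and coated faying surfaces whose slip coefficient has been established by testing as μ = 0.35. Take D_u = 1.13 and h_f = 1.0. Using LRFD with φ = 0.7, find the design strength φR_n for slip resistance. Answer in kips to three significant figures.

R_n = μ · D_u · h_f · T_b · n_s · n_b = 0.35 × 1.13 × 1.0 × 15 × 2 × 10 = 118.6 kips.
Design strength φR_n = 0.7 × 118.6 = 83.1 kips.

83.1 kips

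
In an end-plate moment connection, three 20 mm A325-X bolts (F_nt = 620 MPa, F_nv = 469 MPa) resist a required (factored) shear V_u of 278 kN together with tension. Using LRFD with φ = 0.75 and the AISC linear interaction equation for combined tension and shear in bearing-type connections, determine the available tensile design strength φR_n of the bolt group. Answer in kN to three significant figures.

202 kN

A_b = π·20²/4 = 314.2 mm²; f_rv = 278 × 1000 / (3 × 314.2) = 295 MPa.
F'_nt = 1.3 F_nt − (F_nt / φF_nv) f_rv = 1.3·620 − (620/(0.75·469))·295 = 286.1 MPa, capped at F_nt → F'_nt = 286.1 MPa.
R_n = F'_nt · A_b · n = 286.1 × 314.2 × 3 / 1000 = 269.6 kN.
Design strength φR_n = 0.75 × 269.6 = 202 kN.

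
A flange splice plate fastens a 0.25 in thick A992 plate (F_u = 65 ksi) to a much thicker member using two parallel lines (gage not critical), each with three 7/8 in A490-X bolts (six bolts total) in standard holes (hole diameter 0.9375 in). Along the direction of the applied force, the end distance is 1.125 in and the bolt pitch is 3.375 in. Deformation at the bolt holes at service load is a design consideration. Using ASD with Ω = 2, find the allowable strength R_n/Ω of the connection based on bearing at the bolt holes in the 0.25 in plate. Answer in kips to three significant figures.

81 kips

Per bolt r_n = 1.2 l_c t F_u ≤ 2.4 d t F_u; upper limit = 2.4 × 0.875 × 0.25 × 65 = 34.12 kips.
Edge bolt: l_c = 1.125 − 0.9375/2 = 0.6562 in → 1.2 × 0.6562 × 0.25 × 65 = 12.8 → r_n = 12.8 kips.
Interior bolts: l_c = 3.375 − 0.9375 = 2.438 in → 1.2 × 2.438 × 0.25 × 65 = 47.53 → r_n = 34.12 kips.
R_n = 2 × 12.8 + 4 × 34.12 = 162.1 kips.
Allowable strength R_n/Ω = 162.1 / 2 = 81 kips.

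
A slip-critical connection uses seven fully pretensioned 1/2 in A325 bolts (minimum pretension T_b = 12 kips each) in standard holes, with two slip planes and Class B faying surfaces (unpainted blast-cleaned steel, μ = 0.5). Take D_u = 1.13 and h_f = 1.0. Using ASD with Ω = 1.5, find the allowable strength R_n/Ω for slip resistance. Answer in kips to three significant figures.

63.3 kips

R_n = μ · D_u · h_f · T_b · n_s · n_b = 0.5 × 1.13 × 1.0 × 12 × 2 × 7 = 94.92 kips.
Allowable strength R_n/Ω = 94.92 / 1.5 = 63.3 kips.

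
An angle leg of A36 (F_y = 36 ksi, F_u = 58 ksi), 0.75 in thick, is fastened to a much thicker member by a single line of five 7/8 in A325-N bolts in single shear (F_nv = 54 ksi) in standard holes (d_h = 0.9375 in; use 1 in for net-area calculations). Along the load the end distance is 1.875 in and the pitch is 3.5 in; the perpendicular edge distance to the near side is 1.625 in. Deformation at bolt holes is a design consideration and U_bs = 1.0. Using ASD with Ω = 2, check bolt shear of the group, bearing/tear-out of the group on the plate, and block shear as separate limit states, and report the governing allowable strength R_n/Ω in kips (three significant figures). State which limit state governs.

Bolt shear: A_b = π·0.875²/4 = 0.6013 in²; R_n = 54 × 0.6013 × 5 × 1 = 162.4 kips → 162.4 / 2 = 81.2 kips.
Bearing: edge l_c = 1.406, r_n = 73.41 kips; interior l_c = 2.562, r_n = 91.35 kips; R_n = 73.41 + 4·91.35 = 438.8 kips → 219 kips.
Block shear: A_gv = 11.91, A_nv = 8.531, A_nt = 0.8438 in²; R_n = min(0.6F_uA_nv, 0.6F_yA_gv) + U_bs·F_u·A_nt = 306.1 kips → 153 kips.
Bolt shear governs: 81.2 kips.

81.2 kips (bolt shear governs)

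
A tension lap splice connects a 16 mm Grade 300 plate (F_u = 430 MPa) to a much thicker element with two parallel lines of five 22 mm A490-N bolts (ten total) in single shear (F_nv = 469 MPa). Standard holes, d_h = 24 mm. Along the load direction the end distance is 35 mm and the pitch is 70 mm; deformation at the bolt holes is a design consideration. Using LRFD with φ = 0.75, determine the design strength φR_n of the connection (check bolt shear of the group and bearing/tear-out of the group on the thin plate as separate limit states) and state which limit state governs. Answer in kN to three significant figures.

Bolt shear: A_b = π·22²/4 = 380.1 mm²; R_n = 469 × 380.1 × 10 × 1 / 1000 = 1783 kN → 0.75 × 1783 = 1340 kN.
Bearing (1.2 l_c t F_u ≤ 2.4 d t F_u): upper limit = 2.4·22·16·430 / 1000 = 363.3 kN.
  Edge l_c = 35 − 24/2 = 23 → r_n = 189.9 kN; interior l_c = 70 − 24 = 46 → r_n = 363.3 kN.
  R_n,bearing = 2·189.9 + 8·363.3 = 3286 kN → 0.75 × 3286 = 2460 kN.
Bolt shear governs: 1340 kN.

1340 kN (bolt shear governs)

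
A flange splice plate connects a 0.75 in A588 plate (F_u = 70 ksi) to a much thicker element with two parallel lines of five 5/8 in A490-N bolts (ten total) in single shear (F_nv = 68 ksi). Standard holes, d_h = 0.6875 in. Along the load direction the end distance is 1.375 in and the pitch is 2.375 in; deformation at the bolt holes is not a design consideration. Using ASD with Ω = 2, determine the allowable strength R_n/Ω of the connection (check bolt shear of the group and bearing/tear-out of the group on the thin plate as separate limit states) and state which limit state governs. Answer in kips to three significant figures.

104 kips (bolt shear governs)

Bolt shear: A_b = π·0.625²/4 = 0.3068 in²; R_n = 68 × 0.3068 × 10 × 1 = 208.6 kips → 208.6 / 2 = 104 kips.
Bearing (1.5 l_c t F_u ≤ 3.0 d t F_u): upper limit = 3.0·0.625·0.75·70 = 98.44 kips.
  Edge l_c = 1.375 − 0.6875/2 = 1.031 → r_n = 81.21 kips; interior l_c = 2.375 − 0.6875 = 1.688 → r_n = 98.44 kips.
  R_n,bearing = 2·81.21 + 8·98.44 = 949.9 kips → 949.9 / 2 = 475 kips.
Bolt shear governs: 104 kips.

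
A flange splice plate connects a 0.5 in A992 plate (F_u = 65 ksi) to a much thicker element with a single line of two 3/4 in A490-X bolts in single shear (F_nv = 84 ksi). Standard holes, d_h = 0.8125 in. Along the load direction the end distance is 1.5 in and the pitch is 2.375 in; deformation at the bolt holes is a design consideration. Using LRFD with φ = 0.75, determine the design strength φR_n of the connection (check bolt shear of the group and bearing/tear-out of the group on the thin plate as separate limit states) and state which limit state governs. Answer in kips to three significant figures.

55.7 kips (bolt shear governs)

Bolt shear: A_b = π·0.75²/4 = 0.4418 in²; R_n = 84 × 0.4418 × 2 × 1 = 74.22 kips → 0.75 × 74.22 = 55.7 kips.
Bearing (1.2 l_c t F_u ≤ 2.4 d t F_u): upper limit = 2.4·0.75·0.5·65 = 58.5 kips.
  Edge l_c = 1.5 − 0.8125/2 = 1.094 → r_n = 42.66 kips; interior l_c = 2.375 − 0.8125 = 1.562 → r_n = 58.5 kips.
  R_n,bearing = 1·42.66 + 1·58.5 = 101.2 kips → 0.75 × 101.2 = 75.9 kips.
Bolt shear governs: 55.7 kips.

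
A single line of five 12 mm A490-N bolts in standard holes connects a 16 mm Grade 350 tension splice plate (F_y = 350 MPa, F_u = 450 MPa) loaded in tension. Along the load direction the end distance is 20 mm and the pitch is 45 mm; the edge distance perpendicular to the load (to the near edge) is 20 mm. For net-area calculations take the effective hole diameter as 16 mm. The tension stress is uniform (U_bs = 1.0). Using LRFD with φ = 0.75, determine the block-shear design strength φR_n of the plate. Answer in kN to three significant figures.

480 kN

Shear plane L_v = 20 + 4·45 = 200 mm; A_gv = 200 × 16 = 3200 mm².
A_nv = (200 − 4.5·16) × 16 = 2048 mm².
A_nt = (20 − 0.5·16) × 16 = 192 mm².
0.6 F_u A_nv = 553 kN; 0.6 F_y A_gv = 672 kN → shear rupture governs the shear term.
R_n = 553 + 1.0 × 450 × 192 / 1000 = 639.4 kN.
Design strength φR_n = 0.75 × 639.4 = 480 kN.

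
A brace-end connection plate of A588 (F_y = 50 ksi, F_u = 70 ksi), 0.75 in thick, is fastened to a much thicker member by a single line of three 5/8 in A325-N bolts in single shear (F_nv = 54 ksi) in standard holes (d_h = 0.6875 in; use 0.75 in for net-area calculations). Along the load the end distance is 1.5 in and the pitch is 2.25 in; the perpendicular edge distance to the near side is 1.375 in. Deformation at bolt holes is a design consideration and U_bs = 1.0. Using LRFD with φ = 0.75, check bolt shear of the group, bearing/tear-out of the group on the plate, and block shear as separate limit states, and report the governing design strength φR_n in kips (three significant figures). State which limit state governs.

37.3 kips (bolt shear governs)

Bolt shear: A_b = π·0.625²/4 = 0.3068 in²; R_n = 54 × 0.3068 × 3 × 1 = 49.7 kips → 0.75 × 49.7 = 37.3 kips.
Bearing: edge l_c = 1.156, r_n = 72.84 kips; interior l_c = 1.562, r_n = 78.75 kips; R_n = 72.84 + 2·78.75 = 230.3 kips → 173 kips.
Block shear: A_gv = 4.5, A_nv = 3.094, A_nt = 0.75 in²; R_n = min(0.6F_uA_nv, 0.6F_yA_gv) + U_bs·F_u·A_nt = 182.4 kips → 137 kips.
Bolt shear governs: 37.3 kips.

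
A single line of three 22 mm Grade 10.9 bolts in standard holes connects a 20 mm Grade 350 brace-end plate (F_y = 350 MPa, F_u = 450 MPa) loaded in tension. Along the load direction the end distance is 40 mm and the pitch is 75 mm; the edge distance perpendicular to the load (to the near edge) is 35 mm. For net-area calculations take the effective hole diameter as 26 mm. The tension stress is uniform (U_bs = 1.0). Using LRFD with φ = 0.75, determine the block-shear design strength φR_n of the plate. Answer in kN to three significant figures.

655 kN

Shear plane L_v = 40 + 2·75 = 190 mm; A_gv = 190 × 20 = 3800 mm².
A_nv = (190 − 2.5·26) × 20 = 2500 mm².
A_nt = (35 − 0.5·26) × 20 = 440 mm².
0.6 F_u A_nv = 675 kN; 0.6 F_y A_gv = 798 kN → shear rupture governs the shear term.
R_n = 675 + 1.0 × 450 × 440 / 1000 = 873 kN.
Design strength φR_n = 0.75 × 873 = 655 kN.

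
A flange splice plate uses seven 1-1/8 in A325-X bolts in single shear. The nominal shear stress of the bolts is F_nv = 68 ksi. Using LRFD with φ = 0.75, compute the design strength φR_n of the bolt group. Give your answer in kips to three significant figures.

A_b = π × 1.125² / 4 = 0.994 in².
R_n = F_nv · A_b · n · n_s = 68 × 0.994 × 7 × 1 = 473.2 kips.
Design strength φR_n = 0.75 × 473.2 = 355 kips.

355 kips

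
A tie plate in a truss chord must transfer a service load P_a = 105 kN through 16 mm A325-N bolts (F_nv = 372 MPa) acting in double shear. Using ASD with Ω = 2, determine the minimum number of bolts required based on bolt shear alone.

2 bolts

A_b = π·16²/4 = 201.1 mm².
Per-bolt allowable strength R_n/Ω = 372 × 201.1 × 2 / 1000 / 2 = 74.8 kN.
n ≥ 105 / 74.8 = 1.404 → use 2 bolts.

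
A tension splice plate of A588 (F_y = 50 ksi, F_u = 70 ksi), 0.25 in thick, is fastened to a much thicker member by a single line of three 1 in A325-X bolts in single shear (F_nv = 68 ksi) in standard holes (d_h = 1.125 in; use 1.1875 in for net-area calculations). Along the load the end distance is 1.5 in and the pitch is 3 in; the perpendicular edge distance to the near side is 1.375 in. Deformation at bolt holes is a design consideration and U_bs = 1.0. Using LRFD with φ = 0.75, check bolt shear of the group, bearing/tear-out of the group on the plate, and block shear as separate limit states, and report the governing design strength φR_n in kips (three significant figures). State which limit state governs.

Bolt shear: A_b = π·1²/4 = 0.7854 in²; R_n = 68 × 0.7854 × 3 × 1 = 160.2 kips → 0.75 × 160.2 = 120 kips.
Bearing: edge l_c = 0.9375, r_n = 19.69 kips; interior l_c = 1.875, r_n = 39.38 kips; R_n = 19.69 + 2·39.38 = 98.44 kips → 73.8 kips.
Block shear: A_gv = 1.875, A_nv = 1.133, A_nt = 0.1953 in²; R_n = min(0.6F_uA_nv, 0.6F_yA_gv) + U_bs·F_u·A_nt = 61.25 kips → 45.9 kips.
Block shear governs: 45.9 kips.

45.9 kips (block shear governs)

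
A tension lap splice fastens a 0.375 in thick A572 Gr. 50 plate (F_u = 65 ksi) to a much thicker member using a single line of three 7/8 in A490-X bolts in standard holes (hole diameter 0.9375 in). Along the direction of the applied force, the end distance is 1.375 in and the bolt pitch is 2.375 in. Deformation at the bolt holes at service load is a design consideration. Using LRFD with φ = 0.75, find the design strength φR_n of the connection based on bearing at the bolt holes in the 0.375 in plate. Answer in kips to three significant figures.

Per bolt r_n = 1.2 l_c t F_u ≤ 2.4 d t F_u; upper limit = 2.4 × 0.875 × 0.375 × 65 = 51.19 kips.
Edge bolt: l_c = 1.375 − 0.9375/2 = 0.9062 in → 1.2 × 0.9062 × 0.375 × 65 = 26.51 → r_n = 26.51 kips.
Interior bolts: l_c = 2.375 − 0.9375 = 1.438 in → 1.2 × 1.438 × 0.375 × 65 = 42.05 → r_n = 42.05 kips.
R_n = 1 × 26.51 + 2 × 42.05 = 110.6 kips.
Design strength φR_n = 0.75 × 110.6 = 83 kips.

83 kips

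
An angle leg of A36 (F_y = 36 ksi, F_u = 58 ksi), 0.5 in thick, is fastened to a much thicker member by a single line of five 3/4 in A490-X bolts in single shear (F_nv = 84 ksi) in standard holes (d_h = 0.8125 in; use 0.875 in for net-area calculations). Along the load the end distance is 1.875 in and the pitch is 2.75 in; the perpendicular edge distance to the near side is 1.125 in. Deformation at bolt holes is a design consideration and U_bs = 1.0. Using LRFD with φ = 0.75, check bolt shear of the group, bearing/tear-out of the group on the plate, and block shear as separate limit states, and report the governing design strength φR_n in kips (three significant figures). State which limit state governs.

119 kips (block shear governs)

Bolt shear: A_b = π·0.75²/4 = 0.4418 in²; R_n = 84 × 0.4418 × 5 × 1 = 185.6 kips → 0.75 × 185.6 = 139 kips.
Bearing: edge l_c = 1.469, r_n = 51.11 kips; interior l_c = 1.938, r_n = 52.2 kips; R_n = 51.11 + 4·52.2 = 259.9 kips → 195 kips.
Block shear: A_gv = 6.438, A_nv = 4.469, A_nt = 0.3438 in²; R_n = min(0.6F_uA_nv, 0.6F_yA_gv) + U_bs·F_u·A_nt = 159 kips → 119 kips.
Block shear governs: 119 kips.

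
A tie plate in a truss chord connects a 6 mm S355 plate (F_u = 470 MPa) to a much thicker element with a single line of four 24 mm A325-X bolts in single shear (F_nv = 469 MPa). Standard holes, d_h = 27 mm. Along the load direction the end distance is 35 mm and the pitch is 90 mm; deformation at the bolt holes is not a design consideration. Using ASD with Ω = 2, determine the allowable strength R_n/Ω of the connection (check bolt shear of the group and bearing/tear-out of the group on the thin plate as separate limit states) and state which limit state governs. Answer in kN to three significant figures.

Bolt shear: A_b = π·24²/4 = 452.4 mm²; R_n = 469 × 452.4 × 4 × 1 / 1000 = 848.7 kN → 848.7 / 2 = 424 kN.
Bearing (1.5 l_c t F_u ≤ 3.0 d t F_u): upper limit = 3.0·24·6·470 / 1000 = 203 kN.
  Edge l_c = 35 − 27/2 = 21.5 → r_n = 90.95 kN; interior l_c = 90 − 27 = 63 → r_n = 203 kN.
  R_n,bearing = 1·90.95 + 3·203 = 700.1 kN → 700.1 / 2 = 350 kN.
Bearing governs: 350 kN.

350 kN (bearing governs)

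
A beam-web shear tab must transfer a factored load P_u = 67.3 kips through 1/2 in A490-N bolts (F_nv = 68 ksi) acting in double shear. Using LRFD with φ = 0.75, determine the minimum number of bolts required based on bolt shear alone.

A_b = π·0.5²/4 = 0.1963 in².
Per-bolt design strength φR_n = 0.75 × 68 × 0.1963 × 2 = 20.03 kips.
n ≥ 67.3 / 20.03 = 3.36 → use 4 bolts.

4 bolts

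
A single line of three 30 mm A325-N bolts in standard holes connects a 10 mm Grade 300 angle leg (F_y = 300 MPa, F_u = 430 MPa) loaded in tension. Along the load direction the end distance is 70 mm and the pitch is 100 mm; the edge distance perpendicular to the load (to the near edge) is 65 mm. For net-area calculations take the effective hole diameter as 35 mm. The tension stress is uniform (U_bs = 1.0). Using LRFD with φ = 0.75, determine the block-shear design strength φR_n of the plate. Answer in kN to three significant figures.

Shear plane L_v = 70 + 2·100 = 270 mm; A_gv = 270 × 10 = 2700 mm².
A_nv = (270 − 2.5·35) × 10 = 1825 mm².
A_nt = (65 − 0.5·35) × 10 = 475 mm².
0.6 F_u A_nv = 470.9 kN; 0.6 F_y A_gv = 486 kN → shear rupture governs the shear term.
R_n = 470.9 + 1.0 × 430 × 475 / 1000 = 675.1 kN.
Design strength φR_n = 0.75 × 675.1 = 506 kN.

506 kN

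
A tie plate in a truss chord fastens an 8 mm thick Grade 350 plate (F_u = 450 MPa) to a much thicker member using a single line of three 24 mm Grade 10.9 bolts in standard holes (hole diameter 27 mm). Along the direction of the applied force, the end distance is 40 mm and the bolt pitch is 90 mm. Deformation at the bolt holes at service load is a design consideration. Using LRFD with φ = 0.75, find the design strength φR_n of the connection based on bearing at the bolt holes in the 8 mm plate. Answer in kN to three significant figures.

Per bolt r_n = 1.2 l_c t F_u ≤ 2.4 d t F_u; upper limit = 2.4 × 24 × 8 × 450 / 1000 = 207.4 kN.
Edge bolt: l_c = 40 − 27/2 = 26.5 mm → 1.2 × 26.5 × 8 × 450 / 1000 = 114.5 → r_n = 114.5 kN.
Interior bolts: l_c = 90 − 27 = 63 mm → 1.2 × 63 × 8 × 450 / 1000 = 272.2 → r_n = 207.4 kN.
R_n = 1 × 114.5 + 2 × 207.4 = 529.2 kN.
Design strength φR_n = 0.75 × 529.2 = 397 kN.

397 kN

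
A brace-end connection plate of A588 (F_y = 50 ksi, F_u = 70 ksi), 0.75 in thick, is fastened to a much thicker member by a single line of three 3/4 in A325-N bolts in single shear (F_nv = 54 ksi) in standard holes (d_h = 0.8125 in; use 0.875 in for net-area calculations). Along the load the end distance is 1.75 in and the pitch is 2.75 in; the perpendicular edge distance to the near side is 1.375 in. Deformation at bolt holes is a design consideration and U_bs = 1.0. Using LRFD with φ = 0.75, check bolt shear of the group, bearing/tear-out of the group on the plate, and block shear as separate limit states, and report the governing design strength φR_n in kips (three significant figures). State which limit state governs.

Bolt shear: A_b = π·0.75²/4 = 0.4418 in²; R_n = 54 × 0.4418 × 3 × 1 = 71.57 kips → 0.75 × 71.57 = 53.7 kips.
Bearing: edge l_c = 1.344, r_n = 84.66 kips; interior l_c = 1.938, r_n = 94.5 kips; R_n = 84.66 + 2·94.5 = 273.7 kips → 205 kips.
Block shear: A_gv = 5.438, A_nv = 3.797, A_nt = 0.7031 in²; R_n = min(0.6F_uA_nv, 0.6F_yA_gv) + U_bs·F_u·A_nt = 208.7 kips → 157 kips.
Bolt shear governs: 53.7 kips.

53.7 kips (bolt shear governs)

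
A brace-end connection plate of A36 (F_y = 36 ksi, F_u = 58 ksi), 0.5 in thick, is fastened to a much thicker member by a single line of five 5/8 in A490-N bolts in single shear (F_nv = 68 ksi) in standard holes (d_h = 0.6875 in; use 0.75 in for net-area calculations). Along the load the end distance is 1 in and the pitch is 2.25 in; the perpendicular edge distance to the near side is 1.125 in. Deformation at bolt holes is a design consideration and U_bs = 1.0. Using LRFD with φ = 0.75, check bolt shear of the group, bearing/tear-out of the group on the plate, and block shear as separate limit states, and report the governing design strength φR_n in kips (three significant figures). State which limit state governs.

Bolt shear: A_b = π·0.625²/4 = 0.3068 in²; R_n = 68 × 0.3068 × 5 × 1 = 104.3 kips → 0.75 × 104.3 = 78.2 kips.
Bearing: edge l_c = 0.6562, r_n = 22.84 kips; interior l_c = 1.562, r_n = 43.5 kips; R_n = 22.84 + 4·43.5 = 196.8 kips → 148 kips.
Block shear: A_gv = 5, A_nv = 3.312, A_nt = 0.375 in²; R_n = min(0.6F_uA_nv, 0.6F_yA_gv) + U_bs·F_u·A_nt = 129.8 kips → 97.3 kips.
Bolt shear governs: 78.2 kips.

78.2 kips (bolt shear governs)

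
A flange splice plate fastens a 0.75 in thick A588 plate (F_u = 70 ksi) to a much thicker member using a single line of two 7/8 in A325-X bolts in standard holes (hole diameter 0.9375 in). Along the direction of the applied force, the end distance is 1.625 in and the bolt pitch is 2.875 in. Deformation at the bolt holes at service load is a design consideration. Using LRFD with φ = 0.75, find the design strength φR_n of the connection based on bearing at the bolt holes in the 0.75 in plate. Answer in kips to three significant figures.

137 kips

Per bolt r_n = 1.2 l_c t F_u ≤ 2.4 d t F_u; upper limit = 2.4 × 0.875 × 0.75 × 70 = 110.3 kips.
Edge bolt: l_c = 1.625 − 0.9375/2 = 1.156 in → 1.2 × 1.156 × 0.75 × 70 = 72.84 → r_n = 72.84 kips.
Interior bolts: l_c = 2.875 − 0.9375 = 1.938 in → 1.2 × 1.938 × 0.75 × 70 = 122.1 → r_n = 110.3 kips.
R_n = 1 × 72.84 + 1 × 110.3 = 183.1 kips.
Design strength φR_n = 0.75 × 183.1 = 137 kips.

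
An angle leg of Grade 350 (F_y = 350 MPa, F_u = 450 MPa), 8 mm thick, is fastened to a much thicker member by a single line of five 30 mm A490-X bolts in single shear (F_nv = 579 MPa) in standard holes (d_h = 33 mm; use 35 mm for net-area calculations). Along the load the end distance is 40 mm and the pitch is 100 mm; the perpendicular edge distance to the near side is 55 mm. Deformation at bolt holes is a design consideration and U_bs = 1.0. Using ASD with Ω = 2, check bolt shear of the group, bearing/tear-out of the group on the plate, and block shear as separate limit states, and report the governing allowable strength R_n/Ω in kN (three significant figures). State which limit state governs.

373 kN (block shear governs)

Bolt shear: A_b = π·30²/4 = 706.9 mm²; R_n = 579 × 706.9 × 5 × 1 / 1000 = 2046 kN → 2046 / 2 = 1020 kN.
Bearing: edge l_c = 23.5, r_n = 101.5 kN; interior l_c = 67, r_n = 259.2 kN; R_n = 101.5 + 4·259.2 = 1138 kN → 569 kN.
Block shear: A_gv = 3520, A_nv = 2260, A_nt = 300 mm²; R_n = min(0.6F_uA_nv, 0.6F_yA_gv) + U_bs·F_u·A_nt = 745.2 kN → 373 kN.
Block shear governs: 373 kN.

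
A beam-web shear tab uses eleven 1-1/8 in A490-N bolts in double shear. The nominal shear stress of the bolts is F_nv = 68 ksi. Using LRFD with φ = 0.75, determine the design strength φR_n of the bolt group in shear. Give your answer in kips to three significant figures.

A_b = π × 1.125² / 4 = 0.994 in².
R_n = F_nv · A_b · n · n_s = 68 × 0.994 × 11 × 2 = 1487 kips.
Design strength φR_n = 0.75 × 1487 = 1120 kips.

1120 kips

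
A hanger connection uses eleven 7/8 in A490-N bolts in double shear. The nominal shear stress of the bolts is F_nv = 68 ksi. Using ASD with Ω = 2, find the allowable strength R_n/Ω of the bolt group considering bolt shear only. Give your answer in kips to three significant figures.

A_b = π × 0.875² / 4 = 0.6013 in².
R_n = F_nv · A_b · n · n_s = 68 × 0.6013 × 11 × 2 = 899.6 kips.
Allowable strength R_n/Ω = 899.6 / 2 = 450 kips.

450 kips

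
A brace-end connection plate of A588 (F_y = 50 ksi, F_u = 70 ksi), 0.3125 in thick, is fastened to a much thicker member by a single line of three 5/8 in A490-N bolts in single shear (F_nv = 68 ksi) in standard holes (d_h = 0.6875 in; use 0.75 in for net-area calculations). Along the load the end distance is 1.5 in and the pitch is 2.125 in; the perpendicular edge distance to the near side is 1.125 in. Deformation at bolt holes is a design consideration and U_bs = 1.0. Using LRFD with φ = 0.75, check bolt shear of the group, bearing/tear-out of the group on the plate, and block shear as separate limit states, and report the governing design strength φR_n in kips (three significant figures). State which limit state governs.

46.9 kips (bolt shear governs)

Bolt shear: A_b = π·0.625²/4 = 0.3068 in²; R_n = 68 × 0.3068 × 3 × 1 = 62.59 kips → 0.75 × 62.59 = 46.9 kips.
Bearing: edge l_c = 1.156, r_n = 30.35 kips; interior l_c = 1.438, r_n = 32.81 kips; R_n = 30.35 + 2·32.81 = 95.98 kips → 72 kips.
Block shear: A_gv = 1.797, A_nv = 1.211, A_nt = 0.2344 in²; R_n = min(0.6F_uA_nv, 0.6F_yA_gv) + U_bs·F_u·A_nt = 67.27 kips → 50.4 kips.
Bolt shear governs: 46.9 kips.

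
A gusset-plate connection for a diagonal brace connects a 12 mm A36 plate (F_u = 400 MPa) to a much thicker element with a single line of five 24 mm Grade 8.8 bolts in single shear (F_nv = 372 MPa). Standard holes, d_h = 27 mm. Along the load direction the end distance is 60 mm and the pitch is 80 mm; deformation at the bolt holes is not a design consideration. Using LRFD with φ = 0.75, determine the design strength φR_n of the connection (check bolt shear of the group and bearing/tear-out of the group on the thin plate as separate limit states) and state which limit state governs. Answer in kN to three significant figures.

631 kN (bolt shear governs)

Bolt shear: A_b = π·24²/4 = 452.4 mm²; R_n = 372 × 452.4 × 5 × 1 / 1000 = 841.4 kN → 0.75 × 841.4 = 631 kN.
Bearing (1.5 l_c t F_u ≤ 3.0 d t F_u): upper limit = 3.0·24·12·400 / 1000 = 345.6 kN.
  Edge l_c = 60 − 27/2 = 46.5 → r_n = 334.8 kN; interior l_c = 80 − 27 = 53 → r_n = 345.6 kN.
  R_n,bearing = 1·334.8 + 4·345.6 = 1717 kN → 0.75 × 1717 = 1290 kN.
Bolt shear governs: 631 kN.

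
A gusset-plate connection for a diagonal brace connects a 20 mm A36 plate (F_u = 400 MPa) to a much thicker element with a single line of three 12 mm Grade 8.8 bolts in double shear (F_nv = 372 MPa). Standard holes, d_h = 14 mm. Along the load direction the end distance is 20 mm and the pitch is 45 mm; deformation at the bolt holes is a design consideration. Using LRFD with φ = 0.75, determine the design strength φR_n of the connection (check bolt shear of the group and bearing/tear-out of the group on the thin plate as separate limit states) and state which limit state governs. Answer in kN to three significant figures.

189 kN (bolt shear governs)

Bolt shear: A_b = π·12²/4 = 113.1 mm²; R_n = 372 × 113.1 × 3 × 2 / 1000 = 252.4 kN → 0.75 × 252.4 = 189 kN.
Bearing (1.2 l_c t F_u ≤ 2.4 d t F_u): upper limit = 2.4·12·20·400 / 1000 = 230.4 kN.
  Edge l_c = 20 − 14/2 = 13 → r_n = 124.8 kN; interior l_c = 45 − 14 = 31 → r_n = 230.4 kN.
  R_n,bearing = 1·124.8 + 2·230.4 = 585.6 kN → 0.75 × 585.6 = 439 kN.
Bolt shear governs: 189 kN.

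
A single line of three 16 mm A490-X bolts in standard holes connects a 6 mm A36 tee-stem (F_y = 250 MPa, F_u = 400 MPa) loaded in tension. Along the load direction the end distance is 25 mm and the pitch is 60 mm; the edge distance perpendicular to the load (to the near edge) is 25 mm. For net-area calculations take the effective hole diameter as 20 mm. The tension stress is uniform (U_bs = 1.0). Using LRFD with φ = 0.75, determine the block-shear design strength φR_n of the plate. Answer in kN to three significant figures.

Shear plane L_v = 25 + 2·60 = 145 mm; A_gv = 145 × 6 = 870 mm².
A_nv = (145 − 2.5·20) × 6 = 570 mm².
A_nt = (25 − 0.5·20) × 6 = 90 mm².
0.6 F_u A_nv = 136.8 kN; 0.6 F_y A_gv = 130.5 kN → shear yielding governs the shear term.
R_n = 130.5 + 1.0 × 400 × 90 / 1000 = 166.5 kN.
Design strength φR_n = 0.75 × 166.5 = 125 kN.

125 kN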